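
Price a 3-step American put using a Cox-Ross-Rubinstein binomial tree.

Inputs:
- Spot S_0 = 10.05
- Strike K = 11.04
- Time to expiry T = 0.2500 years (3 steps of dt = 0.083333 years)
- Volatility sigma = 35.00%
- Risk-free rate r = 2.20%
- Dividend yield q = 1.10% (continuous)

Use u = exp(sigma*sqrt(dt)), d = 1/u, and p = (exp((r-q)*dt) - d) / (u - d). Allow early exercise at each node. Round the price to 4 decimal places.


Answer: Price = V(0,0) = 1.2697

Derivation:
dt = T/N = 0.083333
u = exp(sigma*sqrt(dt)) = 1.106317; d = 1/u = 0.903900
p = (exp((r-q)*dt) - d) / (u - d) = 0.479293
Discount per step: exp(-r*dt) = 0.998168
Stock lattice S(k, i) with i counting down-moves:
  k=0: S(0,0) = 10.0500
  k=1: S(1,0) = 11.1185; S(1,1) = 9.0842
  k=2: S(2,0) = 12.3006; S(2,1) = 10.0500; S(2,2) = 8.2112
  k=3: S(3,0) = 13.6083; S(3,1) = 11.1185; S(3,2) = 9.0842; S(3,3) = 7.4221
Terminal payoffs V(N, i) = max(K - S_T, 0):
  V(3,0) = 0.000000; V(3,1) = 0.000000; V(3,2) = 1.955803; V(3,3) = 3.617887
Backward induction: V(k, i) = exp(-r*dt) * [p * V(k+1, i) + (1-p) * V(k+1, i+1)]; then take max(V_cont, immediate exercise) for American.
  V(2,0) = exp(-r*dt) * [p*0.000000 + (1-p)*0.000000] = 0.000000; exercise = 0.000000; V(2,0) = max -> 0.000000
  V(2,1) = exp(-r*dt) * [p*0.000000 + (1-p)*1.955803] = 1.016535; exercise = 0.990000; V(2,1) = max -> 1.016535
  V(2,2) = exp(-r*dt) * [p*1.955803 + (1-p)*3.617887] = 2.816094; exercise = 2.828792; V(2,2) = max -> 2.828792
  V(1,0) = exp(-r*dt) * [p*0.000000 + (1-p)*1.016535] = 0.528347; exercise = 0.000000; V(1,0) = max -> 0.528347
  V(1,1) = exp(-r*dt) * [p*1.016535 + (1-p)*2.828792] = 1.956599; exercise = 1.955803; V(1,1) = max -> 1.956599
  V(0,0) = exp(-r*dt) * [p*0.528347 + (1-p)*1.956599] = 1.269718; exercise = 0.990000; V(0,0) = max -> 1.269718


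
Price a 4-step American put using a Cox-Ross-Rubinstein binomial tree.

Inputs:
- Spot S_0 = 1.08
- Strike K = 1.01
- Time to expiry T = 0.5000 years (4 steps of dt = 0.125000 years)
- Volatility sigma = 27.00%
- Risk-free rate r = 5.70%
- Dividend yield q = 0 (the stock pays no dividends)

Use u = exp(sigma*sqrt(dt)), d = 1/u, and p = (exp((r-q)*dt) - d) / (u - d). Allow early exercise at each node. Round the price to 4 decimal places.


Answer: Price = V(0,0) = 0.0427

Derivation:
dt = T/N = 0.125000
u = exp(sigma*sqrt(dt)) = 1.100164; d = 1/u = 0.908955
p = (exp((r-q)*dt) - d) / (u - d) = 0.513549
Discount per step: exp(-r*dt) = 0.992900
Stock lattice S(k, i) with i counting down-moves:
  k=0: S(0,0) = 1.0800
  k=1: S(1,0) = 1.1882; S(1,1) = 0.9817
  k=2: S(2,0) = 1.3072; S(2,1) = 1.0800; S(2,2) = 0.8923
  k=3: S(3,0) = 1.4381; S(3,1) = 1.1882; S(3,2) = 0.9817; S(3,3) = 0.8111
  k=4: S(4,0) = 1.5822; S(4,1) = 1.3072; S(4,2) = 1.0800; S(4,3) = 0.8923; S(4,4) = 0.7372
Terminal payoffs V(N, i) = max(K - S_T, 0):
  V(4,0) = 0.000000; V(4,1) = 0.000000; V(4,2) = 0.000000; V(4,3) = 0.117704; V(4,4) = 0.272786
Backward induction: V(k, i) = exp(-r*dt) * [p * V(k+1, i) + (1-p) * V(k+1, i+1)]; then take max(V_cont, immediate exercise) for American.
  V(3,0) = exp(-r*dt) * [p*0.000000 + (1-p)*0.000000] = 0.000000; exercise = 0.000000; V(3,0) = max -> 0.000000
  V(3,1) = exp(-r*dt) * [p*0.000000 + (1-p)*0.000000] = 0.000000; exercise = 0.000000; V(3,1) = max -> 0.000000
  V(3,2) = exp(-r*dt) * [p*0.000000 + (1-p)*0.117704] = 0.056851; exercise = 0.028328; V(3,2) = max -> 0.056851
  V(3,3) = exp(-r*dt) * [p*0.117704 + (1-p)*0.272786] = 0.191773; exercise = 0.198943; V(3,3) = max -> 0.198943
  V(2,0) = exp(-r*dt) * [p*0.000000 + (1-p)*0.000000] = 0.000000; exercise = 0.000000; V(2,0) = max -> 0.000000
  V(2,1) = exp(-r*dt) * [p*0.000000 + (1-p)*0.056851] = 0.027459; exercise = 0.000000; V(2,1) = max -> 0.027459
  V(2,2) = exp(-r*dt) * [p*0.056851 + (1-p)*0.198943] = 0.125077; exercise = 0.117704; V(2,2) = max -> 0.125077
  V(1,0) = exp(-r*dt) * [p*0.000000 + (1-p)*0.027459] = 0.013263; exercise = 0.000000; V(1,0) = max -> 0.013263
  V(1,1) = exp(-r*dt) * [p*0.027459 + (1-p)*0.125077] = 0.074413; exercise = 0.028328; V(1,1) = max -> 0.074413
  V(0,0) = exp(-r*dt) * [p*0.013263 + (1-p)*0.074413] = 0.042704; exercise = 0.000000; V(0,0) = max -> 0.042704


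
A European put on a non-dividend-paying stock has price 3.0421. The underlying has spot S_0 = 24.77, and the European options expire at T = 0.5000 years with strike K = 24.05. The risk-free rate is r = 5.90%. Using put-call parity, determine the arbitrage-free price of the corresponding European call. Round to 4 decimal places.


Put-call parity: C - P = S_0 * exp(-qT) - K * exp(-rT).
S_0 * exp(-qT) = 24.7700 * 1.00000000 = 24.77000000
K * exp(-rT) = 24.0500 * 0.97093088 = 23.35088761
C = P + S*exp(-qT) - K*exp(-rT)
C = 3.0421 + 24.77000000 - 23.35088761 = 4.4612

Answer: Call price = 4.4612


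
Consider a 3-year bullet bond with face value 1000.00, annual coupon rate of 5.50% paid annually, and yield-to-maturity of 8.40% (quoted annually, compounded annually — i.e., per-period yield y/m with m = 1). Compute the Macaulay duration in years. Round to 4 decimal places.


Answer: Macaulay duration = 2.8398 years

Derivation:
Coupon per period c = face * coupon_rate / m = 55.000000
Periods per year m = 1; per-period yield y/m = 0.084000
Number of cashflows N = 3
Cashflows (t years, CF_t, discount factor 1/(1+y/m)^(m*t), PV):
  t = 1.0000: CF_t = 55.000000, DF = 0.922509, PV = 50.738007
  t = 2.0000: CF_t = 55.000000, DF = 0.851023, PV = 46.806280
  t = 3.0000: CF_t = 1055.000000, DF = 0.785077, PV = 828.256043
Price P = sum_t PV_t = 925.800330
Macaulay numerator sum_t t * PV_t:
  t * PV_t at t = 1.0000: 50.738007
  t * PV_t at t = 2.0000: 93.612560
  t * PV_t at t = 3.0000: 2484.768128
Macaulay duration D = (sum_t t * PV_t) / P = 2629.118695 / 925.800330 = 2.839833


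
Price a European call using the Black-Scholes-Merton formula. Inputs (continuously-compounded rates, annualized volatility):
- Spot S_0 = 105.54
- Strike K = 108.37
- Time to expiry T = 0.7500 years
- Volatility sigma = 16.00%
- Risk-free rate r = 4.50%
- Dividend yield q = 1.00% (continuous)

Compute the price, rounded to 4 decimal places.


Answer: Price = 5.7755

Derivation:
d1 = (ln(S/K) + (r - q + 0.5*sigma^2) * T) / (sigma * sqrt(T)) = 0.06775732
d2 = d1 - sigma * sqrt(T) = -0.07080674
exp(-rT) = 0.96681318; exp(-qT) = 0.99252805
C = S_0 * exp(-qT) * N(d1) - K * exp(-rT) * N(d2)
N(d1) = 0.52701059; N(d2) = 0.47177578
C = 105.5400 * 0.99252805 * 0.52701059 - 108.3700 * 0.96681318 * 0.47177578 = 5.7755


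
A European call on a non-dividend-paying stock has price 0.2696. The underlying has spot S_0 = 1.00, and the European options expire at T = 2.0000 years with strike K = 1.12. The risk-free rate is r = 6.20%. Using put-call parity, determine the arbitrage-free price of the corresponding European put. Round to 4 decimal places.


Answer: Put price = 0.2590

Derivation:
Put-call parity: C - P = S_0 * exp(-qT) - K * exp(-rT).
S_0 * exp(-qT) = 1.0000 * 1.00000000 = 1.00000000
K * exp(-rT) = 1.1200 * 0.88337984 = 0.98938542
P = C - S*exp(-qT) + K*exp(-rT)
P = 0.2696 - 1.00000000 + 0.98938542 = 0.2590


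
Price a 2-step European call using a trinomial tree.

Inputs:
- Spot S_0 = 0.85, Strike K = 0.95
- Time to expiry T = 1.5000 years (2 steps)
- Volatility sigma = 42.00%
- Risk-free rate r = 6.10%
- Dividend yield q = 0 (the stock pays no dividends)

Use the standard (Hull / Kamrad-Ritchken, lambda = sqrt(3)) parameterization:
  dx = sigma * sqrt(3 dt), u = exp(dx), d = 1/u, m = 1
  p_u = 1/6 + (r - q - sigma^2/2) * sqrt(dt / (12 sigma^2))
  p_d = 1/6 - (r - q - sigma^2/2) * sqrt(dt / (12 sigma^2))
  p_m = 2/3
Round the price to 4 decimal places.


Answer: Price = V(0,0) = 0.1606

Derivation:
dt = T/N = 0.750000; dx = sigma*sqrt(3*dt) = 0.630000
u = exp(dx) = 1.877611; d = 1/u = 0.532592
p_u = 0.150476, p_m = 0.666667, p_d = 0.182857
Discount per step: exp(-r*dt) = 0.955281
Stock lattice S(k, j) with j the centered position index:
  k=0: S(0,+0) = 0.8500
  k=1: S(1,-1) = 0.4527; S(1,+0) = 0.8500; S(1,+1) = 1.5960
  k=2: S(2,-2) = 0.2411; S(2,-1) = 0.4527; S(2,+0) = 0.8500; S(2,+1) = 1.5960; S(2,+2) = 2.9966
Terminal payoffs V(N, j) = max(S_T - K, 0):
  V(2,-2) = 0.000000; V(2,-1) = 0.000000; V(2,+0) = 0.000000; V(2,+1) = 0.645969; V(2,+2) = 2.046608
Backward induction: V(k, j) = exp(-r*dt) * [p_u * V(k+1, j+1) + p_m * V(k+1, j) + p_d * V(k+1, j-1)]
  V(1,-1) = exp(-r*dt) * [p_u*0.000000 + p_m*0.000000 + p_d*0.000000] = 0.000000
  V(1,+0) = exp(-r*dt) * [p_u*0.645969 + p_m*0.000000 + p_d*0.000000] = 0.092856
  V(1,+1) = exp(-r*dt) * [p_u*2.046608 + p_m*0.645969 + p_d*0.000000] = 0.705582
  V(0,+0) = exp(-r*dt) * [p_u*0.705582 + p_m*0.092856 + p_d*0.000000] = 0.160561


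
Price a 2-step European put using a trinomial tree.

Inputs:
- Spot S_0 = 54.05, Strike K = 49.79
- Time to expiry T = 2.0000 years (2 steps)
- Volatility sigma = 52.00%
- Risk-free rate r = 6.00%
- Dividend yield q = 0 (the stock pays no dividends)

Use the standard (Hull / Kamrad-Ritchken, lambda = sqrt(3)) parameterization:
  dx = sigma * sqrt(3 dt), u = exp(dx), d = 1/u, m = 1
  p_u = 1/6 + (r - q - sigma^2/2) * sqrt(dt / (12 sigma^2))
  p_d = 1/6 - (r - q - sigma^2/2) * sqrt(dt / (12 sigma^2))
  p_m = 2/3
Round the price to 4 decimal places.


dt = T/N = 1.000000; dx = sigma*sqrt(3*dt) = 0.900666
u = exp(dx) = 2.461243; d = 1/u = 0.406299
p_u = 0.124920, p_m = 0.666667, p_d = 0.208414
Discount per step: exp(-r*dt) = 0.941765
Stock lattice S(k, j) with j the centered position index:
  k=0: S(0,+0) = 54.0500
  k=1: S(1,-1) = 21.9605; S(1,+0) = 54.0500; S(1,+1) = 133.0302
  k=2: S(2,-2) = 8.9225; S(2,-1) = 21.9605; S(2,+0) = 54.0500; S(2,+1) = 133.0302; S(2,+2) = 327.4196
Terminal payoffs V(N, j) = max(K - S_T, 0):
  V(2,-2) = 40.867495; V(2,-1) = 27.829550; V(2,+0) = 0.000000; V(2,+1) = 0.000000; V(2,+2) = 0.000000
Backward induction: V(k, j) = exp(-r*dt) * [p_u * V(k+1, j+1) + p_m * V(k+1, j) + p_d * V(k+1, j-1)]
  V(1,-1) = exp(-r*dt) * [p_u*0.000000 + p_m*27.829550 + p_d*40.867495] = 25.493916
  V(1,+0) = exp(-r*dt) * [p_u*0.000000 + p_m*0.000000 + p_d*27.829550] = 5.462286
  V(1,+1) = exp(-r*dt) * [p_u*0.000000 + p_m*0.000000 + p_d*0.000000] = 0.000000
  V(0,+0) = exp(-r*dt) * [p_u*0.000000 + p_m*5.462286 + p_d*25.493916] = 8.433314

Answer: Price = V(0,0) = 8.4333


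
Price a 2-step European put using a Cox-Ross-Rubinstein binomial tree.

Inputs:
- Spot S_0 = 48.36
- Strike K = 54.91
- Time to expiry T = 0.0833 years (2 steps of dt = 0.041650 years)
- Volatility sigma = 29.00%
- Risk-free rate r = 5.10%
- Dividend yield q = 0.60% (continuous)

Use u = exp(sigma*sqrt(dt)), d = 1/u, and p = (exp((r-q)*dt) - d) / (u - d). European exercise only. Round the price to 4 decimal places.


Answer: Price = V(0,0) = 6.3414

Derivation:
dt = T/N = 0.041650
u = exp(sigma*sqrt(dt)) = 1.060971; d = 1/u = 0.942533
p = (exp((r-q)*dt) - d) / (u - d) = 0.501048
Discount per step: exp(-r*dt) = 0.997878
Stock lattice S(k, i) with i counting down-moves:
  k=0: S(0,0) = 48.3600
  k=1: S(1,0) = 51.3085; S(1,1) = 45.5809
  k=2: S(2,0) = 54.4369; S(2,1) = 48.3600; S(2,2) = 42.9615
Terminal payoffs V(N, i) = max(K - S_T, 0):
  V(2,0) = 0.473148; V(2,1) = 6.550000; V(2,2) = 11.948486
Backward induction: V(k, i) = exp(-r*dt) * [p * V(k+1, i) + (1-p) * V(k+1, i+1)].
  V(1,0) = exp(-r*dt) * [p*0.473148 + (1-p)*6.550000] = 3.497768
  V(1,1) = exp(-r*dt) * [p*6.550000 + (1-p)*11.948486] = 9.223972
  V(0,0) = exp(-r*dt) * [p*3.497768 + (1-p)*9.223972] = 6.341385


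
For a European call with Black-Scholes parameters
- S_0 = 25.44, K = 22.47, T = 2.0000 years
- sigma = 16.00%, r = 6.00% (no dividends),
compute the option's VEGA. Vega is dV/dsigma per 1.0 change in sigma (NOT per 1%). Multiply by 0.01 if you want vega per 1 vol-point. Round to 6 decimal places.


d1 = 1.1921009468; d2 = 0.9658267768
phi(d1) = 0.1960293538; exp(-qT) = 1.0000000000; exp(-rT) = 0.8869204367
Vega = S * exp(-qT) * phi(d1) * sqrt(T) = 25.4400 * 1.0000000000 * 0.1960293538 * 1.4142135624 = 7.052664

Answer: Vega = 7.052664


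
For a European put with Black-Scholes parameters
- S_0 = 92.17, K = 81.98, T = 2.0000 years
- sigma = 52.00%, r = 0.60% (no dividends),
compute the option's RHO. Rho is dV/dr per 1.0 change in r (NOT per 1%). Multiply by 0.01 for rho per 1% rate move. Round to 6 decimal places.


d1 = 0.5433291330; d2 = -0.1920619194
phi(d1) = 0.3441967606; exp(-qT) = 1.0000000000; exp(-rT) = 0.9880717129
N(-d2) = 0.5761531483
Rho = -K*T*exp(-rT)*N(-d2) = -81.9800 * 2.0000 * 0.9880717129 * 0.5761531483 = -93.339252

Answer: Rho = -93.339252


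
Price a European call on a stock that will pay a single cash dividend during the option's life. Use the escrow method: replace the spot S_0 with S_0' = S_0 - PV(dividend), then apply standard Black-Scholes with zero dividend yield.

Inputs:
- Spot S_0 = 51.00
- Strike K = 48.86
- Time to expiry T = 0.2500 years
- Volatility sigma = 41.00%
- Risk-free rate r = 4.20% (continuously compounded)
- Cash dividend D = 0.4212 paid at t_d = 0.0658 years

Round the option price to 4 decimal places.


Answer: Price = 5.2504

Derivation:
PV(D) = D * exp(-r * t_d) = 0.4212 * 0.99724022 = 0.42003758
S_0' = S_0 - PV(D) = 51.0000 - 0.42003758 = 50.57996242
d1 = (ln(S_0'/K) + (r + sigma^2/2)*T) / (sigma*sqrt(T)) = 0.32248260
d2 = d1 - sigma*sqrt(T) = 0.11748260
exp(-rT) = 0.98955493
N(d1) = 0.62645644; N(d2) = 0.54676118
C = S_0' * N(d1) - K * exp(-rT) * N(d2) = 50.57996242 * 0.62645644 - 48.8600 * 0.98955493 * 0.54676118 = 5.2504


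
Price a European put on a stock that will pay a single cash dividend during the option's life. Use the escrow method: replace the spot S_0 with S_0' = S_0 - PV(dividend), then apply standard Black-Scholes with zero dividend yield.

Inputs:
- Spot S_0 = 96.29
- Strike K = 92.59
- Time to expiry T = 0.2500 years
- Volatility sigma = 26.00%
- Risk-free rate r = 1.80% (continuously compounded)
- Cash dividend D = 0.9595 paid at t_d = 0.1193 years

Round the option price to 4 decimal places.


PV(D) = D * exp(-r * t_d) = 0.9595 * 0.99785490 = 0.95744178
S_0' = S_0 - PV(D) = 96.2900 - 0.95744178 = 95.33255822
d1 = (ln(S_0'/K) + (r + sigma^2/2)*T) / (sigma*sqrt(T)) = 0.32415575
d2 = d1 - sigma*sqrt(T) = 0.19415575
exp(-rT) = 0.99551011
N(-d1) = 0.37291006; N(-d2) = 0.42302697
P = K * exp(-rT) * N(-d2) - S_0' * N(-d1) = 92.5900 * 0.99551011 * 0.42302697 - 95.33255822 * 0.37291006 = 3.4417

Answer: Price = 3.4417


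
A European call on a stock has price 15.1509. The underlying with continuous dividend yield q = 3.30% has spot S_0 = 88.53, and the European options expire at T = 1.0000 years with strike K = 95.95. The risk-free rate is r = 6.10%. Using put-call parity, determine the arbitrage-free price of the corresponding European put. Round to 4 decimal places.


Put-call parity: C - P = S_0 * exp(-qT) - K * exp(-rT).
S_0 * exp(-qT) = 88.5300 * 0.96753856 = 85.65618868
K * exp(-rT) = 95.9500 * 0.94082324 = 90.27198986
P = C - S*exp(-qT) + K*exp(-rT)
P = 15.1509 - 85.65618868 + 90.27198986 = 19.7667

Answer: Put price = 19.7667


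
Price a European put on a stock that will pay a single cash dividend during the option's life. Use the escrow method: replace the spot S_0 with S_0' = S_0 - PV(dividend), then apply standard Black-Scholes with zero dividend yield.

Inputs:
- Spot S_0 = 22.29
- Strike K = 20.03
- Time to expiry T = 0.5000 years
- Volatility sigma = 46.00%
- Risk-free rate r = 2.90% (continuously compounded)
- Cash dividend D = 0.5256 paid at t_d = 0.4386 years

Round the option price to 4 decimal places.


Answer: Price = 1.7862

Derivation:
PV(D) = D * exp(-r * t_d) = 0.5256 * 0.98736115 = 0.51895702
S_0' = S_0 - PV(D) = 22.2900 - 0.51895702 = 21.77104298
d1 = (ln(S_0'/K) + (r + sigma^2/2)*T) / (sigma*sqrt(T)) = 0.46346125
d2 = d1 - sigma*sqrt(T) = 0.13819213
exp(-rT) = 0.98560462
N(-d1) = 0.32151689; N(-d2) = 0.44504429
P = K * exp(-rT) * N(-d2) - S_0' * N(-d1) = 20.0300 * 0.98560462 * 0.44504429 - 21.77104298 * 0.32151689 = 1.7862


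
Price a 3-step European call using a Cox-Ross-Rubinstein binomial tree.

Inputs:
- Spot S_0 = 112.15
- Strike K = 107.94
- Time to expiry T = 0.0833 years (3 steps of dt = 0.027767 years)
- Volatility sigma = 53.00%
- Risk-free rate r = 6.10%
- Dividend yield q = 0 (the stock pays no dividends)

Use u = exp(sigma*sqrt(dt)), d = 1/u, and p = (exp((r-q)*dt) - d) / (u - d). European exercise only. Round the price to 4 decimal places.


dt = T/N = 0.027767
u = exp(sigma*sqrt(dt)) = 1.092333; d = 1/u = 0.915472
p = (exp((r-q)*dt) - d) / (u - d) = 0.487520
Discount per step: exp(-r*dt) = 0.998308
Stock lattice S(k, i) with i counting down-moves:
  k=0: S(0,0) = 112.1500
  k=1: S(1,0) = 122.5051; S(1,1) = 102.6702
  k=2: S(2,0) = 133.8164; S(2,1) = 112.1500; S(2,2) = 93.9916
  k=3: S(3,0) = 146.1720; S(3,1) = 122.5051; S(3,2) = 102.6702; S(3,3) = 86.0467
Terminal payoffs V(N, i) = max(S_T - K, 0):
  V(3,0) = 38.232036; V(3,1) = 14.565132; V(3,2) = 0.000000; V(3,3) = 0.000000
Backward induction: V(k, i) = exp(-r*dt) * [p * V(k+1, i) + (1-p) * V(k+1, i+1)].
  V(2,0) = exp(-r*dt) * [p*38.232036 + (1-p)*14.565132] = 26.059054
  V(2,1) = exp(-r*dt) * [p*14.565132 + (1-p)*0.000000] = 7.088782
  V(2,2) = exp(-r*dt) * [p*0.000000 + (1-p)*0.000000] = 0.000000
  V(1,0) = exp(-r*dt) * [p*26.059054 + (1-p)*7.088782] = 16.309528
  V(1,1) = exp(-r*dt) * [p*7.088782 + (1-p)*0.000000] = 3.450077
  V(0,0) = exp(-r*dt) * [p*16.309528 + (1-p)*3.450077] = 9.702873

Answer: Price = V(0,0) = 9.7029


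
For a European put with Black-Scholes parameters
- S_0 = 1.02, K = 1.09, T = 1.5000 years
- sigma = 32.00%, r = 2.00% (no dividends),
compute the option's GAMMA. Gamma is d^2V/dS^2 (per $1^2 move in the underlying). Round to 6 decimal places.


d1 = 0.1031463062; d2 = -0.2887720526
phi(d1) = 0.3968257096; exp(-qT) = 1.0000000000; exp(-rT) = 0.9704455335
Gamma = exp(-qT) * phi(d1) / (S * sigma * sqrt(T)) = 1.0000000000 * 0.3968257096 / (1.0200 * 0.3200 * 1.2247448714) = 0.992668

Answer: Gamma = 0.992668


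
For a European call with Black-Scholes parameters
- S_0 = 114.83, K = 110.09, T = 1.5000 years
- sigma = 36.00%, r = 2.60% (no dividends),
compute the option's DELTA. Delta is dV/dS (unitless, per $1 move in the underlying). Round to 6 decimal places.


Answer: Delta = 0.657083

Derivation:
d1 = 0.4045163584; d2 = -0.0363917953
phi(d1) = 0.3676016958; exp(-qT) = 1.0000000000; exp(-rT) = 0.9617507091
N(d1) = 0.6570834744
Delta = exp(-qT) * N(d1) = 1.0000000000 * 0.6570834744 = 0.657083


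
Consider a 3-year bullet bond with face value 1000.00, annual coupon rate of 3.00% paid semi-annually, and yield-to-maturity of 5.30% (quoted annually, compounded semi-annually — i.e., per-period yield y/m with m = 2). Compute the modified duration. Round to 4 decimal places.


Coupon per period c = face * coupon_rate / m = 15.000000
Periods per year m = 2; per-period yield y/m = 0.026500
Number of cashflows N = 6
Cashflows (t years, CF_t, discount factor 1/(1+y/m)^(m*t), PV):
  t = 0.5000: CF_t = 15.000000, DF = 0.974184, PV = 14.612762
  t = 1.0000: CF_t = 15.000000, DF = 0.949035, PV = 14.235521
  t = 1.5000: CF_t = 15.000000, DF = 0.924535, PV = 13.868018
  t = 2.0000: CF_t = 15.000000, DF = 0.900667, PV = 13.510003
  t = 2.5000: CF_t = 15.000000, DF = 0.877415, PV = 13.161230
  t = 3.0000: CF_t = 1015.000000, DF = 0.854764, PV = 867.585570
Price P = sum_t PV_t = 936.973104
First compute Macaulay numerator sum_t t * PV_t:
  t * PV_t at t = 0.5000: 7.306381
  t * PV_t at t = 1.0000: 14.235521
  t * PV_t at t = 1.5000: 20.802027
  t * PV_t at t = 2.0000: 27.020006
  t * PV_t at t = 2.5000: 32.903076
  t * PV_t at t = 3.0000: 2602.756710
Macaulay duration D = 2705.023720 / 936.973104 = 2.886981
Modified duration = D / (1 + y/m) = 2.886981 / (1 + 0.026500) = 2.812451

Answer: Modified duration = 2.8125


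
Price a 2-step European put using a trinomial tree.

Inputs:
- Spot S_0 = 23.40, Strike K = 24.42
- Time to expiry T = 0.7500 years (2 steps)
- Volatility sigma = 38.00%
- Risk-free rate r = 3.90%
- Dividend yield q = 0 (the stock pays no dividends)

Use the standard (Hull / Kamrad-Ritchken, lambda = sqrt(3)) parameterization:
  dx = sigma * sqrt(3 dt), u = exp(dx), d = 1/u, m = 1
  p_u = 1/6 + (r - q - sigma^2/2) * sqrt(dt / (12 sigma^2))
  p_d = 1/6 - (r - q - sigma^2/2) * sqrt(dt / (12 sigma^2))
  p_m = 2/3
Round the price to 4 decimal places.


Answer: Price = V(0,0) = 3.0158

Derivation:
dt = T/N = 0.375000; dx = sigma*sqrt(3*dt) = 0.403051
u = exp(dx) = 1.496383; d = 1/u = 0.668278
p_u = 0.151222, p_m = 0.666667, p_d = 0.182111
Discount per step: exp(-r*dt) = 0.985481
Stock lattice S(k, j) with j the centered position index:
  k=0: S(0,+0) = 23.4000
  k=1: S(1,-1) = 15.6377; S(1,+0) = 23.4000; S(1,+1) = 35.0154
  k=2: S(2,-2) = 10.4503; S(2,-1) = 15.6377; S(2,+0) = 23.4000; S(2,+1) = 35.0154; S(2,+2) = 52.3964
Terminal payoffs V(N, j) = max(K - S_T, 0):
  V(2,-2) = 13.969662; V(2,-1) = 8.782292; V(2,+0) = 1.020000; V(2,+1) = 0.000000; V(2,+2) = 0.000000
Backward induction: V(k, j) = exp(-r*dt) * [p_u * V(k+1, j+1) + p_m * V(k+1, j) + p_d * V(k+1, j-1)]
  V(1,-1) = exp(-r*dt) * [p_u*1.020000 + p_m*8.782292 + p_d*13.969662] = 8.428963
  V(1,+0) = exp(-r*dt) * [p_u*0.000000 + p_m*1.020000 + p_d*8.782292] = 2.246262
  V(1,+1) = exp(-r*dt) * [p_u*0.000000 + p_m*0.000000 + p_d*1.020000] = 0.183057
  V(0,+0) = exp(-r*dt) * [p_u*0.183057 + p_m*2.246262 + p_d*8.428963] = 3.015771


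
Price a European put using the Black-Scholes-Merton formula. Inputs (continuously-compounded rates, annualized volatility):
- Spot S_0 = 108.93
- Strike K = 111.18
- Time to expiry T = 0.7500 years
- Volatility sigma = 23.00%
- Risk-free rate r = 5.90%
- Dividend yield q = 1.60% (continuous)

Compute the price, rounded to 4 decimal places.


Answer: Price = 7.8718

Derivation:
d1 = (ln(S/K) + (r - q + 0.5*sigma^2) * T) / (sigma * sqrt(T)) = 0.15885900
d2 = d1 - sigma * sqrt(T) = -0.04032684
exp(-rT) = 0.95671475; exp(-qT) = 0.98807171
P = K * exp(-rT) * N(-d2) - S_0 * exp(-qT) * N(-d1)
N(-d1) = 0.43688998; N(-d2) = 0.51608372
P = 111.1800 * 0.95671475 * 0.51608372 - 108.9300 * 0.98807171 * 0.43688998 = 7.8718


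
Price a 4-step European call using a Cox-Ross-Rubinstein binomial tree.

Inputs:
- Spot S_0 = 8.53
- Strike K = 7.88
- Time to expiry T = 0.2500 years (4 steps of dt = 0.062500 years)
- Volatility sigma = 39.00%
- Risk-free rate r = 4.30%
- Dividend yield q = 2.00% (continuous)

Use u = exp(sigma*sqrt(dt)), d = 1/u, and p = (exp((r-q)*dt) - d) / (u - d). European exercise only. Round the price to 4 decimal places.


Answer: Price = V(0,0) = 1.0679

Derivation:
dt = T/N = 0.062500
u = exp(sigma*sqrt(dt)) = 1.102411; d = 1/u = 0.907102
p = (exp((r-q)*dt) - d) / (u - d) = 0.483010
Discount per step: exp(-r*dt) = 0.997316
Stock lattice S(k, i) with i counting down-moves:
  k=0: S(0,0) = 8.5300
  k=1: S(1,0) = 9.4036; S(1,1) = 7.7376
  k=2: S(2,0) = 10.3666; S(2,1) = 8.5300; S(2,2) = 7.0188
  k=3: S(3,0) = 11.4283; S(3,1) = 9.4036; S(3,2) = 7.7376; S(3,3) = 6.3668
  k=4: S(4,0) = 12.5986; S(4,1) = 10.3666; S(4,2) = 8.5300; S(4,3) = 7.0188; S(4,4) = 5.7753
Terminal payoffs V(N, i) = max(S_T - K, 0):
  V(4,0) = 4.718646; V(4,1) = 2.486603; V(4,2) = 0.650000; V(4,3) = 0.000000; V(4,4) = 0.000000
Backward induction: V(k, i) = exp(-r*dt) * [p * V(k+1, i) + (1-p) * V(k+1, i+1)].
  V(3,0) = exp(-r*dt) * [p*4.718646 + (1-p)*2.486603] = 3.555134
  V(3,1) = exp(-r*dt) * [p*2.486603 + (1-p)*0.650000] = 1.532972
  V(3,2) = exp(-r*dt) * [p*0.650000 + (1-p)*0.000000] = 0.313114
  V(3,3) = exp(-r*dt) * [p*0.000000 + (1-p)*0.000000] = 0.000000
  V(2,0) = exp(-r*dt) * [p*3.555134 + (1-p)*1.532972] = 2.502960
  V(2,1) = exp(-r*dt) * [p*1.532972 + (1-p)*0.313114] = 0.899895
  V(2,2) = exp(-r*dt) * [p*0.313114 + (1-p)*0.000000] = 0.150831
  V(1,0) = exp(-r*dt) * [p*2.502960 + (1-p)*0.899895] = 1.669698
  V(1,1) = exp(-r*dt) * [p*0.899895 + (1-p)*0.150831] = 0.511260
  V(0,0) = exp(-r*dt) * [p*1.669698 + (1-p)*0.511260] = 1.067923


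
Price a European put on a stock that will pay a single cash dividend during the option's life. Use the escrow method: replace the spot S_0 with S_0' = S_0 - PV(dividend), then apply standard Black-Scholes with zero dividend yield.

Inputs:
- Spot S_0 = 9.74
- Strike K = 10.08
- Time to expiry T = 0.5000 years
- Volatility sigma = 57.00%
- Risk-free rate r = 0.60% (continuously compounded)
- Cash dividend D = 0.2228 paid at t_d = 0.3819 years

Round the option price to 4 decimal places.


Answer: Price = 1.8426

Derivation:
PV(D) = D * exp(-r * t_d) = 0.2228 * 0.99771122 = 0.22229006
S_0' = S_0 - PV(D) = 9.7400 - 0.22229006 = 9.51770994
d1 = (ln(S_0'/K) + (r + sigma^2/2)*T) / (sigma*sqrt(T)) = 0.06655737
d2 = d1 - sigma*sqrt(T) = -0.33649350
exp(-rT) = 0.99700450
N(-d1) = 0.47346704; N(-d2) = 0.63175062
P = K * exp(-rT) * N(-d2) - S_0' * N(-d1) = 10.0800 * 0.99700450 * 0.63175062 - 9.51770994 * 0.47346704 = 1.8426


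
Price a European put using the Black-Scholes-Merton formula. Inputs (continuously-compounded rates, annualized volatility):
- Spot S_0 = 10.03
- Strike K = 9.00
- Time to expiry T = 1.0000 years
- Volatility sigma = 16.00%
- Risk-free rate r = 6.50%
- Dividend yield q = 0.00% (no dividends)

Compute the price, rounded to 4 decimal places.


d1 = (ln(S/K) + (r - q + 0.5*sigma^2) * T) / (sigma * sqrt(T)) = 1.16347515
d2 = d1 - sigma * sqrt(T) = 1.00347515
exp(-rT) = 0.93706746; exp(-qT) = 1.00000000
P = K * exp(-rT) * N(-d2) - S_0 * exp(-qT) * N(-d1)
N(-d1) = 0.12231839; N(-d2) = 0.15781583
P = 9.0000 * 0.93706746 * 0.15781583 - 10.0300 * 1.00000000 * 0.12231839 = 0.1041

Answer: Price = 0.1041


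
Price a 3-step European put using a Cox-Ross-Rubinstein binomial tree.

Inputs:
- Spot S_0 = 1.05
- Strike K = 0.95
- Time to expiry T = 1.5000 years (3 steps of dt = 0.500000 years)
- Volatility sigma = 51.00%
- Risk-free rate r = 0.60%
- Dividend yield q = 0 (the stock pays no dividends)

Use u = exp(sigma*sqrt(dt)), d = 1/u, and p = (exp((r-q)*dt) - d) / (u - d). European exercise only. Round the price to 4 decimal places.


Answer: Price = V(0,0) = 0.2100

Derivation:
dt = T/N = 0.500000
u = exp(sigma*sqrt(dt)) = 1.434225; d = 1/u = 0.697241
p = (exp((r-q)*dt) - d) / (u - d) = 0.414885
Discount per step: exp(-r*dt) = 0.997004
Stock lattice S(k, i) with i counting down-moves:
  k=0: S(0,0) = 1.0500
  k=1: S(1,0) = 1.5059; S(1,1) = 0.7321
  k=2: S(2,0) = 2.1599; S(2,1) = 1.0500; S(2,2) = 0.5105
  k=3: S(3,0) = 3.0977; S(3,1) = 1.5059; S(3,2) = 0.7321; S(3,3) = 0.3559
Terminal payoffs V(N, i) = max(K - S_T, 0):
  V(3,0) = 0.000000; V(3,1) = 0.000000; V(3,2) = 0.217897; V(3,3) = 0.594092
Backward induction: V(k, i) = exp(-r*dt) * [p * V(k+1, i) + (1-p) * V(k+1, i+1)].
  V(2,0) = exp(-r*dt) * [p*0.000000 + (1-p)*0.000000] = 0.000000
  V(2,1) = exp(-r*dt) * [p*0.000000 + (1-p)*0.217897] = 0.127113
  V(2,2) = exp(-r*dt) * [p*0.217897 + (1-p)*0.594092] = 0.436702
  V(1,0) = exp(-r*dt) * [p*0.000000 + (1-p)*0.127113] = 0.074153
  V(1,1) = exp(-r*dt) * [p*0.127113 + (1-p)*0.436702] = 0.307335
  V(0,0) = exp(-r*dt) * [p*0.074153 + (1-p)*0.307335] = 0.209960


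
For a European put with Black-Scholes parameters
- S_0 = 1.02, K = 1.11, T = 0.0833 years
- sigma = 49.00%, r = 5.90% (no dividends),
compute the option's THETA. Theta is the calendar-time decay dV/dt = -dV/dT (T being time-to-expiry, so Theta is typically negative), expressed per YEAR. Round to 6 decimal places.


Answer: Theta = -0.257958

Derivation:
d1 = -0.4924429403; d2 = -0.6338654632
phi(d1) = 0.3533880416; exp(-qT) = 1.0000000000; exp(-rT) = 0.9950973574
Theta = -S*exp(-qT)*phi(d1)*sigma/(2*sqrt(T)) + r*K*exp(-rT)*N(-d2) - q*S*exp(-qT)*N(-d1)
N(-d1) = 0.6887968751; N(-d2) = 0.7369156868; sqrt(T) = 0.2886173938
Term 1 = -1.0200 * 1.0000000000 * 0.3533880416 * 0.4900 / (2 * 0.2886173938) = -0.3059818067
Term 2 = 0.0590 * 1.1100 * 0.9950973574 * 0.7369156868 = 0.0480240038
Term 3 = 0 (no dividend yield, q = 0)
Theta = -0.3059818067 + (0.0480240038) + (0.0000000000) = -0.257958


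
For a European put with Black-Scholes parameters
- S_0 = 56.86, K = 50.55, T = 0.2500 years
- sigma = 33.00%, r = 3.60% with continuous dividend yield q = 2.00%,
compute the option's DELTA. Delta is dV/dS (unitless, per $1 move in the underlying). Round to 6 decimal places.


Answer: Delta = -0.205180

Derivation:
d1 = 0.8196464288; d2 = 0.6546464288
phi(d1) = 0.2851189928; exp(-qT) = 0.9950124792; exp(-rT) = 0.9910403788
N(-d1) = 0.2062088488
Delta = -exp(-qT) * N(-d1) = -0.9950124792 * 0.2062088488 = -0.205180


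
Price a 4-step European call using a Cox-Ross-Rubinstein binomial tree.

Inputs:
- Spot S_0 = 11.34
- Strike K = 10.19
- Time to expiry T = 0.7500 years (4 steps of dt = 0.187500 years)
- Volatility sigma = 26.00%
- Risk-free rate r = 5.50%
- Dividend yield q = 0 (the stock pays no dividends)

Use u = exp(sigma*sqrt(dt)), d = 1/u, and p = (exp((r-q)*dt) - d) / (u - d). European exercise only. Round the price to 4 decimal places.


dt = T/N = 0.187500
u = exp(sigma*sqrt(dt)) = 1.119165; d = 1/u = 0.893523
p = (exp((r-q)*dt) - d) / (u - d) = 0.517823
Discount per step: exp(-r*dt) = 0.989740
Stock lattice S(k, i) with i counting down-moves:
  k=0: S(0,0) = 11.3400
  k=1: S(1,0) = 12.6913; S(1,1) = 10.1325
  k=2: S(2,0) = 14.2037; S(2,1) = 11.3400; S(2,2) = 9.0537
  k=3: S(3,0) = 15.8963; S(3,1) = 12.6913; S(3,2) = 10.1325; S(3,3) = 8.0897
  k=4: S(4,0) = 17.7906; S(4,1) = 14.2037; S(4,2) = 11.3400; S(4,3) = 9.0537; S(4,4) = 7.2283
Terminal payoffs V(N, i) = max(S_T - K, 0):
  V(4,0) = 7.600587; V(4,1) = 4.013706; V(4,2) = 1.150000; V(4,3) = 0.000000; V(4,4) = 0.000000
Backward induction: V(k, i) = exp(-r*dt) * [p * V(k+1, i) + (1-p) * V(k+1, i+1)].
  V(3,0) = exp(-r*dt) * [p*7.600587 + (1-p)*4.013706] = 5.810842
  V(3,1) = exp(-r*dt) * [p*4.013706 + (1-p)*1.150000] = 2.605881
  V(3,2) = exp(-r*dt) * [p*1.150000 + (1-p)*0.000000] = 0.589387
  V(3,3) = exp(-r*dt) * [p*0.000000 + (1-p)*0.000000] = 0.000000
  V(2,0) = exp(-r*dt) * [p*5.810842 + (1-p)*2.605881] = 4.221722
  V(2,1) = exp(-r*dt) * [p*2.605881 + (1-p)*0.589387] = 1.616815
  V(2,2) = exp(-r*dt) * [p*0.589387 + (1-p)*0.000000] = 0.302067
  V(1,0) = exp(-r*dt) * [p*4.221722 + (1-p)*1.616815] = 2.935269
  V(1,1) = exp(-r*dt) * [p*1.616815 + (1-p)*0.302067] = 0.972790
  V(0,0) = exp(-r*dt) * [p*2.935269 + (1-p)*0.972790] = 1.968601

Answer: Price = V(0,0) = 1.9686


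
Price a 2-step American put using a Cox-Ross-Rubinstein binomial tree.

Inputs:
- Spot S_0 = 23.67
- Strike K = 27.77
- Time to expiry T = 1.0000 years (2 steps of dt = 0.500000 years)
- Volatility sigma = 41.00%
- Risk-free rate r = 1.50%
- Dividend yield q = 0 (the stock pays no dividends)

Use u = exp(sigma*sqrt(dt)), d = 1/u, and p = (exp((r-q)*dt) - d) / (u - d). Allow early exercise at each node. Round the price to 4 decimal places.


Answer: Price = V(0,0) = 6.5772

Derivation:
dt = T/N = 0.500000
u = exp(sigma*sqrt(dt)) = 1.336312; d = 1/u = 0.748328
p = (exp((r-q)*dt) - d) / (u - d) = 0.440828
Discount per step: exp(-r*dt) = 0.992528
Stock lattice S(k, i) with i counting down-moves:
  k=0: S(0,0) = 23.6700
  k=1: S(1,0) = 31.6305; S(1,1) = 17.7129
  k=2: S(2,0) = 42.2682; S(2,1) = 23.6700; S(2,2) = 13.2551
Terminal payoffs V(N, i) = max(K - S_T, 0):
  V(2,0) = 0.000000; V(2,1) = 4.100000; V(2,2) = 14.514920
Backward induction: V(k, i) = exp(-r*dt) * [p * V(k+1, i) + (1-p) * V(k+1, i+1)]; then take max(V_cont, immediate exercise) for American.
  V(1,0) = exp(-r*dt) * [p*0.000000 + (1-p)*4.100000] = 2.275473; exercise = 0.000000; V(1,0) = max -> 2.275473
  V(1,1) = exp(-r*dt) * [p*4.100000 + (1-p)*14.514920] = 9.849578; exercise = 10.057074; V(1,1) = max -> 10.057074
  V(0,0) = exp(-r*dt) * [p*2.275473 + (1-p)*10.057074] = 6.577209; exercise = 4.100000; V(0,0) = max -> 6.577209


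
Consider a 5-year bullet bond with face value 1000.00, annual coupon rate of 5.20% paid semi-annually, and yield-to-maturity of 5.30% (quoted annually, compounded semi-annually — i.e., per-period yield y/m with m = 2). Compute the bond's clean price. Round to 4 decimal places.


Answer: Price = 995.6577

Derivation:
Coupon per period c = face * coupon_rate / m = 26.000000
Periods per year m = 2; per-period yield y/m = 0.026500
Number of cashflows N = 10
Cashflows (t years, CF_t, discount factor 1/(1+y/m)^(m*t), PV):
  t = 0.5000: CF_t = 26.000000, DF = 0.974184, PV = 25.328787
  t = 1.0000: CF_t = 26.000000, DF = 0.949035, PV = 24.674902
  t = 1.5000: CF_t = 26.000000, DF = 0.924535, PV = 24.037898
  t = 2.0000: CF_t = 26.000000, DF = 0.900667, PV = 23.417338
  t = 2.5000: CF_t = 26.000000, DF = 0.877415, PV = 22.812799
  t = 3.0000: CF_t = 26.000000, DF = 0.854764, PV = 22.223867
  t = 3.5000: CF_t = 26.000000, DF = 0.832698, PV = 21.650138
  t = 4.0000: CF_t = 26.000000, DF = 0.811201, PV = 21.091221
  t = 4.5000: CF_t = 26.000000, DF = 0.790259, PV = 20.546732
  t = 5.0000: CF_t = 1026.000000, DF = 0.769858, PV = 789.874009
Price P = sum_t PV_t = 995.657693


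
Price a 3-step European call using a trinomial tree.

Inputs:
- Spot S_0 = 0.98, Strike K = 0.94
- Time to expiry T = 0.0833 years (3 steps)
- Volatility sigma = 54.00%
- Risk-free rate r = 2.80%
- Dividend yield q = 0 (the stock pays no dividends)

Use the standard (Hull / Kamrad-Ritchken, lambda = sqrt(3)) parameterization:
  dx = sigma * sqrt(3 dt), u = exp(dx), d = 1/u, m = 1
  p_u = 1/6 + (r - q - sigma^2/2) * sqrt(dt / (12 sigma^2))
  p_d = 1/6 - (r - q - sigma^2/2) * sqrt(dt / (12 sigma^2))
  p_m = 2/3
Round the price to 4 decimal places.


Answer: Price = V(0,0) = 0.0833

Derivation:
dt = T/N = 0.027767; dx = sigma*sqrt(3*dt) = 0.155853
u = exp(dx) = 1.168655; d = 1/u = 0.855685
p_u = 0.156173, p_m = 0.666667, p_d = 0.177160
Discount per step: exp(-r*dt) = 0.999223
Stock lattice S(k, j) with j the centered position index:
  k=0: S(0,+0) = 0.9800
  k=1: S(1,-1) = 0.8386; S(1,+0) = 0.9800; S(1,+1) = 1.1453
  k=2: S(2,-2) = 0.7176; S(2,-1) = 0.8386; S(2,+0) = 0.9800; S(2,+1) = 1.1453; S(2,+2) = 1.3384
  k=3: S(3,-3) = 0.6140; S(3,-2) = 0.7176; S(3,-1) = 0.8386; S(3,+0) = 0.9800; S(3,+1) = 1.1453; S(3,+2) = 1.3384; S(3,+3) = 1.5642
Terminal payoffs V(N, j) = max(S_T - K, 0):
  V(3,-3) = 0.000000; V(3,-2) = 0.000000; V(3,-1) = 0.000000; V(3,+0) = 0.040000; V(3,+1) = 0.205282; V(3,+2) = 0.398439; V(3,+3) = 0.624173
Backward induction: V(k, j) = exp(-r*dt) * [p_u * V(k+1, j+1) + p_m * V(k+1, j) + p_d * V(k+1, j-1)]
  V(2,-2) = exp(-r*dt) * [p_u*0.000000 + p_m*0.000000 + p_d*0.000000] = 0.000000
  V(2,-1) = exp(-r*dt) * [p_u*0.040000 + p_m*0.000000 + p_d*0.000000] = 0.006242
  V(2,+0) = exp(-r*dt) * [p_u*0.205282 + p_m*0.040000 + p_d*0.000000] = 0.058681
  V(2,+1) = exp(-r*dt) * [p_u*0.398439 + p_m*0.205282 + p_d*0.040000] = 0.206006
  V(2,+2) = exp(-r*dt) * [p_u*0.624173 + p_m*0.398439 + p_d*0.205282] = 0.399162
  V(1,-1) = exp(-r*dt) * [p_u*0.058681 + p_m*0.006242 + p_d*0.000000] = 0.013315
  V(1,+0) = exp(-r*dt) * [p_u*0.206006 + p_m*0.058681 + p_d*0.006242] = 0.072343
  V(1,+1) = exp(-r*dt) * [p_u*0.399162 + p_m*0.206006 + p_d*0.058681] = 0.209908
  V(0,+0) = exp(-r*dt) * [p_u*0.209908 + p_m*0.072343 + p_d*0.013315] = 0.083305


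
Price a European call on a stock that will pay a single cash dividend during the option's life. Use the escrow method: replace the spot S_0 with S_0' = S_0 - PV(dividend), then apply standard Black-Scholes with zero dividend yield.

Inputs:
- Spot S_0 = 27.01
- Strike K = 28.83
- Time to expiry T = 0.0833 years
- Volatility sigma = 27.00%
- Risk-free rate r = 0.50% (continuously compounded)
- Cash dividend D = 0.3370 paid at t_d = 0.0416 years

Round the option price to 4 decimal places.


Answer: Price = 0.1825

Derivation:
PV(D) = D * exp(-r * t_d) = 0.3370 * 0.99979202 = 0.33692991
S_0' = S_0 - PV(D) = 27.0100 - 0.33692991 = 26.67307009
d1 = (ln(S_0'/K) + (r + sigma^2/2)*T) / (sigma*sqrt(T)) = -0.95357926
d2 = d1 - sigma*sqrt(T) = -1.03150595
exp(-rT) = 0.99958359
N(d1) = 0.17014833; N(d2) = 0.15115181
C = S_0' * N(d1) - K * exp(-rT) * N(d2) = 26.67307009 * 0.17014833 - 28.8300 * 0.99958359 * 0.15115181 = 0.1825


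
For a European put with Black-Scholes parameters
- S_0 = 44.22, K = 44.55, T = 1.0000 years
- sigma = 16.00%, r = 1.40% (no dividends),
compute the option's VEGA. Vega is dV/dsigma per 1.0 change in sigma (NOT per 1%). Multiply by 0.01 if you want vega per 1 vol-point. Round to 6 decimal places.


Answer: Vega = 17.512490

Derivation:
d1 = 0.1210313845; d2 = -0.0389686155
phi(d1) = 0.3960309829; exp(-qT) = 1.0000000000; exp(-rT) = 0.9860975443
Vega = S * exp(-qT) * phi(d1) * sqrt(T) = 44.2200 * 1.0000000000 * 0.3960309829 * 1.0000000000 = 17.512490


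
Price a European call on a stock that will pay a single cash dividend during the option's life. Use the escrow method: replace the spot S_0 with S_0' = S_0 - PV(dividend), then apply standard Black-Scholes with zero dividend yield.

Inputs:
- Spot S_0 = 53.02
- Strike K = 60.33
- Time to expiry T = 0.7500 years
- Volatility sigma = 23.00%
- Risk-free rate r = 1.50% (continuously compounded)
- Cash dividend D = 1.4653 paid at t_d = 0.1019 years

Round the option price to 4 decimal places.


PV(D) = D * exp(-r * t_d) = 1.4653 * 0.99847267 = 1.46306200
S_0' = S_0 - PV(D) = 53.0200 - 1.46306200 = 51.55693800
d1 = (ln(S_0'/K) + (r + sigma^2/2)*T) / (sigma*sqrt(T)) = -0.63285222
d2 = d1 - sigma*sqrt(T) = -0.83203806
exp(-rT) = 0.98881304
N(d1) = 0.26341508; N(d2) = 0.20269373
C = S_0' * N(d1) - K * exp(-rT) * N(d2) = 51.55693800 * 0.26341508 - 60.3300 * 0.98881304 * 0.20269373 = 1.4892

Answer: Price = 1.4892


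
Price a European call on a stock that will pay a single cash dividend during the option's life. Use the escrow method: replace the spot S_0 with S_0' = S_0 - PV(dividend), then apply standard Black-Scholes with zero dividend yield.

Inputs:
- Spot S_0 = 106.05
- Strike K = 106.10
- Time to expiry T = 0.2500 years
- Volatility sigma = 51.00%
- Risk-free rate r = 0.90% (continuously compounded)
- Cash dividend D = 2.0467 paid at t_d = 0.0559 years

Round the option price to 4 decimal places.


Answer: Price = 9.7429

Derivation:
PV(D) = D * exp(-r * t_d) = 2.0467 * 0.99949703 = 2.04567056
S_0' = S_0 - PV(D) = 106.0500 - 2.04567056 = 104.00432944
d1 = (ln(S_0'/K) + (r + sigma^2/2)*T) / (sigma*sqrt(T)) = 0.05809012
d2 = d1 - sigma*sqrt(T) = -0.19690988
exp(-rT) = 0.99775253
N(d1) = 0.52316158; N(d2) = 0.42194903
C = S_0' * N(d1) - K * exp(-rT) * N(d2) = 104.00432944 * 0.52316158 - 106.1000 * 0.99775253 * 0.42194903 = 9.7429


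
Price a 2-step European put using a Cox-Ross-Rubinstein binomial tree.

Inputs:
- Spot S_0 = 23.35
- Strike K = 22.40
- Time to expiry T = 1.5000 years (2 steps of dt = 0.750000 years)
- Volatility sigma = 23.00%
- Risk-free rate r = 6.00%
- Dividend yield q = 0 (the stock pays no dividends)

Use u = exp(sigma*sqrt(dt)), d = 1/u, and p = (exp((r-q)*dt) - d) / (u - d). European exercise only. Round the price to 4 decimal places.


Answer: Price = V(0,0) = 1.1618

Derivation:
dt = T/N = 0.750000
u = exp(sigma*sqrt(dt)) = 1.220409; d = 1/u = 0.819398
p = (exp((r-q)*dt) - d) / (u - d) = 0.565147
Discount per step: exp(-r*dt) = 0.955997
Stock lattice S(k, i) with i counting down-moves:
  k=0: S(0,0) = 23.3500
  k=1: S(1,0) = 28.4965; S(1,1) = 19.1329
  k=2: S(2,0) = 34.7774; S(2,1) = 23.3500; S(2,2) = 15.6775
Terminal payoffs V(N, i) = max(K - S_T, 0):
  V(2,0) = 0.000000; V(2,1) = 0.000000; V(2,2) = 6.722520
Backward induction: V(k, i) = exp(-r*dt) * [p * V(k+1, i) + (1-p) * V(k+1, i+1)].
  V(1,0) = exp(-r*dt) * [p*0.000000 + (1-p)*0.000000] = 0.000000
  V(1,1) = exp(-r*dt) * [p*0.000000 + (1-p)*6.722520] = 2.794675
  V(0,0) = exp(-r*dt) * [p*0.000000 + (1-p)*2.794675] = 1.161798


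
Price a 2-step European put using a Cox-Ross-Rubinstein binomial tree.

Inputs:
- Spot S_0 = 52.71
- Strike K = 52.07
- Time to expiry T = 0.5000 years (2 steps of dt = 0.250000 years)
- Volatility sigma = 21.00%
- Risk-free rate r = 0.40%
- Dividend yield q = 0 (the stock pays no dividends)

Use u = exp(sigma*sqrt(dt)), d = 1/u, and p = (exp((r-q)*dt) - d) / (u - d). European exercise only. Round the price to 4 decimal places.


dt = T/N = 0.250000
u = exp(sigma*sqrt(dt)) = 1.110711; d = 1/u = 0.900325
p = (exp((r-q)*dt) - d) / (u - d) = 0.478530
Discount per step: exp(-r*dt) = 0.999000
Stock lattice S(k, i) with i counting down-moves:
  k=0: S(0,0) = 52.7100
  k=1: S(1,0) = 58.5456; S(1,1) = 47.4561
  k=2: S(2,0) = 65.0272; S(2,1) = 52.7100; S(2,2) = 42.7259
Terminal payoffs V(N, i) = max(K - S_T, 0):
  V(2,0) = 0.000000; V(2,1) = 0.000000; V(2,2) = 9.344104
Backward induction: V(k, i) = exp(-r*dt) * [p * V(k+1, i) + (1-p) * V(k+1, i+1)].
  V(1,0) = exp(-r*dt) * [p*0.000000 + (1-p)*0.000000] = 0.000000
  V(1,1) = exp(-r*dt) * [p*0.000000 + (1-p)*9.344104] = 4.867803
  V(0,0) = exp(-r*dt) * [p*0.000000 + (1-p)*4.867803] = 2.535878

Answer: Price = V(0,0) = 2.5359
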